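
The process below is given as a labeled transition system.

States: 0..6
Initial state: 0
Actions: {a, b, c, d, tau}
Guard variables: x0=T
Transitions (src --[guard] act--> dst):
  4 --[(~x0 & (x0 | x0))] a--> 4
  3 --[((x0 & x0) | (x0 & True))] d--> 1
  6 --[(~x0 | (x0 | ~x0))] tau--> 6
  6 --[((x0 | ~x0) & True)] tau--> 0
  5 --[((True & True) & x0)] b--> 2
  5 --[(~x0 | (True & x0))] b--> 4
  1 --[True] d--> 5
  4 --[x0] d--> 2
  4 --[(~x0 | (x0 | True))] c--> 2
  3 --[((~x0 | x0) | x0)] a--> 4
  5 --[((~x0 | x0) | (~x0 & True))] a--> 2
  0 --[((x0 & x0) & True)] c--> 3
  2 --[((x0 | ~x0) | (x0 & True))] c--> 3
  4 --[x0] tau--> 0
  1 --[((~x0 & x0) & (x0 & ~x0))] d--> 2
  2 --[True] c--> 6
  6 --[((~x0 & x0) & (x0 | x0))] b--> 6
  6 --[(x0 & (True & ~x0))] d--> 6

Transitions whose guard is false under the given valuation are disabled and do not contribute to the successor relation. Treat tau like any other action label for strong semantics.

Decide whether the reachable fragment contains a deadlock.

Reachable = {0,1,2,3,4,5,6}
  0: c→3  [1 out]
  1: d→5  [1 out]
  2: c→3  c→6  [2 out]
  3: a→4  d→1  [2 out]
  4: c→2  d→2  tau→0  [3 out]
  5: a→2  b→2  b→4  [3 out]
  6: tau→0  tau→6  [2 out]

Answer: DEADLOCK-FREE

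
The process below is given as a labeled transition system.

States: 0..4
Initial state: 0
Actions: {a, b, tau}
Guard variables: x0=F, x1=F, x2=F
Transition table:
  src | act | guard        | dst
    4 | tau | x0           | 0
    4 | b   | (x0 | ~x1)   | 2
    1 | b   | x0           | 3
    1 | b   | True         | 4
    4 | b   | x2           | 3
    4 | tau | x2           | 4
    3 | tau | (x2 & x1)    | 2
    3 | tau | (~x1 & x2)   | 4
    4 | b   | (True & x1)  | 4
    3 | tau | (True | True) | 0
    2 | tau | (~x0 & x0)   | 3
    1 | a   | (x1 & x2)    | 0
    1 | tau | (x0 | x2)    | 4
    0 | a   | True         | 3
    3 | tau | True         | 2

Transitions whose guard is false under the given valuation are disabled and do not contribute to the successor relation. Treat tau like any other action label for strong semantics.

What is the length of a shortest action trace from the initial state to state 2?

Layered search for 2:
  L0 = {0}
  L1 = {3}
  L2 = {2}
first hit 2 at d=2 via a·tau

Answer: 2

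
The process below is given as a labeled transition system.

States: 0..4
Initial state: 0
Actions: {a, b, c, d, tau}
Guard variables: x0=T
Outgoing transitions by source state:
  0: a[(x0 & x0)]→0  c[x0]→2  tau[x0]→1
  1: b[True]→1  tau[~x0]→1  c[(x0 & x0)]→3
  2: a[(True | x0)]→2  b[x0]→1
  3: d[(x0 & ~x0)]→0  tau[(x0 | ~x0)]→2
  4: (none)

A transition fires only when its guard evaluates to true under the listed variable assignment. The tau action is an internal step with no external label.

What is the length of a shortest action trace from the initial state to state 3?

Answer: 2

Trace:
Breadth-first toward 3:
  L0 = {0}
  L1 = {1,2}
  L2 = {3}
depth(3)=2, e.g. tau·c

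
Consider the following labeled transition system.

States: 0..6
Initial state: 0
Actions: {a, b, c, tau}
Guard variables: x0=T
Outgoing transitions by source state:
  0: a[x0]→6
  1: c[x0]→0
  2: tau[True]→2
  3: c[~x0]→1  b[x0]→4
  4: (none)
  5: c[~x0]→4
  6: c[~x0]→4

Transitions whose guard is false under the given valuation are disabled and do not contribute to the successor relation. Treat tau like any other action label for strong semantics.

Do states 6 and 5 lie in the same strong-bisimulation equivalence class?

Answer: BISIMILAR

Analysis:
Bisimulation quotient by refinement:
  round 0: {{0,1,2,3,4,5,6}}
  round 1: {{0},{1},{2},{3},{4,5,6}}
Fixed point at round 2; 5 class(es).
6∈{4,5,6}, 5∈{4,5,6}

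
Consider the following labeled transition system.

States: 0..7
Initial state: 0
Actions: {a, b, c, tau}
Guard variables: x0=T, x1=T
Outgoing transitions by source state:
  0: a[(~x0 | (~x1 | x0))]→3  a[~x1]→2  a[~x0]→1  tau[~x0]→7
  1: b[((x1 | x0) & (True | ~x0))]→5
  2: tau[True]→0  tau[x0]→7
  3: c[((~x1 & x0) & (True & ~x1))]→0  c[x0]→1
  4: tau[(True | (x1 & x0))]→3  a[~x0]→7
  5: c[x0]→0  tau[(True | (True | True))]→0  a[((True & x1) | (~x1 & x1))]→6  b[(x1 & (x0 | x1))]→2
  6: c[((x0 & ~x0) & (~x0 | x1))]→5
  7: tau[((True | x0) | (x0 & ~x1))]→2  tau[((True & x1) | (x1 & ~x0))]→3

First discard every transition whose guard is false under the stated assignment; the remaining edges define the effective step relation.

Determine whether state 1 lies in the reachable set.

Answer: REACHABLE

Trace:
After dropping false guards: 12 live edges.
depth 0: {0}
depth 1: {3}  now seen {0,3}
depth 2: {1}  now seen {0,1,3}
depth 3: {5}  now seen {0,1,3,5}
depth 4: {2,6}  now seen {0,1,2,3,5,6}
depth 5: {7}  now seen {0,1,2,3,5,6,7}
Reachable = {0,1,2,3,5,6,7}
witness 1: a·c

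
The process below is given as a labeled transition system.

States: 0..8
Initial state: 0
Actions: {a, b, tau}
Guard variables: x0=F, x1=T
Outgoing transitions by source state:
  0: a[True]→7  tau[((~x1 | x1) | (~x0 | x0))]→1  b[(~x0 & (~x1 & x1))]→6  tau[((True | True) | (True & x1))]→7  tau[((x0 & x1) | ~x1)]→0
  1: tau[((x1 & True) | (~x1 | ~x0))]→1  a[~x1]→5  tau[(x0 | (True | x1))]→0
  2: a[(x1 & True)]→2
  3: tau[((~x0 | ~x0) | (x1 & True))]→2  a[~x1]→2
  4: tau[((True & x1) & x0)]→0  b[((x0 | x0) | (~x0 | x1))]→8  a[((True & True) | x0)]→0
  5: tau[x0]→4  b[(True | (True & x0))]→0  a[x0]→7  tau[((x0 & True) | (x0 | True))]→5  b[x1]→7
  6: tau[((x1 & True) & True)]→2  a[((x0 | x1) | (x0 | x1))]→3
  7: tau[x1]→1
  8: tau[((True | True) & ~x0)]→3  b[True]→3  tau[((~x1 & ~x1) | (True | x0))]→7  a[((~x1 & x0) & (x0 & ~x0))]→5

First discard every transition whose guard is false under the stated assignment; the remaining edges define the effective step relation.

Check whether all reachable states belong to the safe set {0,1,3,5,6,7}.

Answer: INVARIANT HOLDS

Analysis:
Allowed set {0,1,3,5,6,7}
R = {0,1,7}
  0: ✓
  1: ✓
  7: ✓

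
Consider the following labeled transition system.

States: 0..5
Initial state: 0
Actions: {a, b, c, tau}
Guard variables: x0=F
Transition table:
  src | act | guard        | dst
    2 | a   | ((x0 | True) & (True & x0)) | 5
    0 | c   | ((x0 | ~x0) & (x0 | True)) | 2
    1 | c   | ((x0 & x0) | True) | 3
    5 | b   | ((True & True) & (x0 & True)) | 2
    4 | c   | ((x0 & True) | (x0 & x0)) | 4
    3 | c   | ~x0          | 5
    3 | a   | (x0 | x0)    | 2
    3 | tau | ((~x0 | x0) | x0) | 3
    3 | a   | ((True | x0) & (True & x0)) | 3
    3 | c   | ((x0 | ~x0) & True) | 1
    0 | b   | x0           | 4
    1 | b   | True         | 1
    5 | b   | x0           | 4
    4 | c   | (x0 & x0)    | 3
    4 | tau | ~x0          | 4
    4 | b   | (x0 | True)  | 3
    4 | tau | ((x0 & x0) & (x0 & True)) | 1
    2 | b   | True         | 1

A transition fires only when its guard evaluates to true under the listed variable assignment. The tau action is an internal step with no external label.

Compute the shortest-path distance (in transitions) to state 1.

Layered search for 1:
  L0 = {0}
  L1 = {2}
  L2 = {1}
first hit 1 at d=2 via c·b

Answer: 2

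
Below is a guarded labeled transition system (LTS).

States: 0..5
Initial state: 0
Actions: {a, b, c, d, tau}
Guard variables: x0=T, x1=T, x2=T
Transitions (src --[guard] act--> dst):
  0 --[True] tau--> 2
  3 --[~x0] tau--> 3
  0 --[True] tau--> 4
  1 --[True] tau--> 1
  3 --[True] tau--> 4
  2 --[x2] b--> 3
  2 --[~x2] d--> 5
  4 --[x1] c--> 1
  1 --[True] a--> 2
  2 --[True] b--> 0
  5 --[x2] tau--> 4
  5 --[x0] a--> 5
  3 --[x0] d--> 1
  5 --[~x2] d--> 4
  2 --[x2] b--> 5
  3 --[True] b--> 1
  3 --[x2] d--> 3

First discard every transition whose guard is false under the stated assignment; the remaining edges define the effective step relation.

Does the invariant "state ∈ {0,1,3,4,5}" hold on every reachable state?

Answer: INVARIANT VIOLATED at state 2

Working:
Allowed set {0,1,3,4,5}
Reachable = {0,1,2,3,4,5}
  0: safe
  1: safe
  2: outside
  3: safe
  4: safe
  5: safe
counterexample path to 2: tau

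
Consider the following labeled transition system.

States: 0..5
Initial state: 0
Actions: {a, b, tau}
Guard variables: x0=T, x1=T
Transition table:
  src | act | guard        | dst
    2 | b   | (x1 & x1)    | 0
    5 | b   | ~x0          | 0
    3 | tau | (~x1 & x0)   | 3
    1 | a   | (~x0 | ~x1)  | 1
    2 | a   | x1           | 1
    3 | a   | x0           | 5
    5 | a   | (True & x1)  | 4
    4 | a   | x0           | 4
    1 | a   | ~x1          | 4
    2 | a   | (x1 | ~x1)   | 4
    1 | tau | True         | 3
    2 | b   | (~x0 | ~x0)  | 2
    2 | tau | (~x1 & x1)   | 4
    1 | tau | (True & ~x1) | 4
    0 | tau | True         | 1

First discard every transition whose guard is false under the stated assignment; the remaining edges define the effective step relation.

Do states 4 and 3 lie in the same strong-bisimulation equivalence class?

Refine partition for ~:
  round 0: {{0,1,2,3,4,5}}
  round 1: {{0,1},{2},{3,4,5}}
  round 2: {{0},{1},{2},{3,4,5}}
4 equivalence class(es) (converged in 3)
class of 4: {3,4,5}; class of 3: {3,4,5}

Answer: BISIMILAR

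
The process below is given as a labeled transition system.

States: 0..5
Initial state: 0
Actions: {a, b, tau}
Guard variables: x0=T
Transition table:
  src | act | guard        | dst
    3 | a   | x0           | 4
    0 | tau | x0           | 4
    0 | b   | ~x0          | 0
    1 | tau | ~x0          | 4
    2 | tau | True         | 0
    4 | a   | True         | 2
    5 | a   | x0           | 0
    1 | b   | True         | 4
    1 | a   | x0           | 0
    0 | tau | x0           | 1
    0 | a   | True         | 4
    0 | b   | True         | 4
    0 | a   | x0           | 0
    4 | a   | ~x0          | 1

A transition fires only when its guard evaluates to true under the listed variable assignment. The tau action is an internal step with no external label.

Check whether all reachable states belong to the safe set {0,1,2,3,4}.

Inv-set: {0,1,2,3,4}
Reach set: {0,1,2,4}
  0: ✓
  1: ✓
  2: ✓
  4: ✓

Answer: INVARIANT HOLDS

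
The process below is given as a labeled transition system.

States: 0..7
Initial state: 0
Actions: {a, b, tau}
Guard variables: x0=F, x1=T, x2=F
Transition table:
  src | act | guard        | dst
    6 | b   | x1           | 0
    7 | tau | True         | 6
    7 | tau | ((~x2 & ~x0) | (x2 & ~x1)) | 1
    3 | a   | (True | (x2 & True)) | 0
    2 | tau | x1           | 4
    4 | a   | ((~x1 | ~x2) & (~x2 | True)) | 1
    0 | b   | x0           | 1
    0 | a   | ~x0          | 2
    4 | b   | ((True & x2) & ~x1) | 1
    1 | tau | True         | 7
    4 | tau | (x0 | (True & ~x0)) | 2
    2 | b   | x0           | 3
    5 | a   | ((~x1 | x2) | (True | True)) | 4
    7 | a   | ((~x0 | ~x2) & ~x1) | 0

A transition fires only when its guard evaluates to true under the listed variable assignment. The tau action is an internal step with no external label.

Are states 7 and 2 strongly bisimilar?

Answer: NOT BISIMILAR

Analysis:
Compute ~ classes (split until stable):
  round 0: {{0,1,2,3,4,5,6,7}}
  round 1: {{0,3,5},{1,2,7},{4},{6}}
  round 2: {{0},{1},{2},{3},{4},{5},{6},{7}}
8 equivalence class(es) (converged in 3)
[7]={7}  [2]={2}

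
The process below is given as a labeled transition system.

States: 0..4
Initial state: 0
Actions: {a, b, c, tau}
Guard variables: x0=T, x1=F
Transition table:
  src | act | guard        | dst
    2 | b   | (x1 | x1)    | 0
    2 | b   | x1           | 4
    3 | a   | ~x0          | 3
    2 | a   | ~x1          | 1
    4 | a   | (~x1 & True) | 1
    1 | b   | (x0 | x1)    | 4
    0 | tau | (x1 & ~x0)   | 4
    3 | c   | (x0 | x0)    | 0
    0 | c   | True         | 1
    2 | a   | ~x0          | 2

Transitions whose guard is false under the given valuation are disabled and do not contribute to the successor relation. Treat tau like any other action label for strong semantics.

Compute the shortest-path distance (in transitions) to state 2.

Answer: UNREACHABLE

Trace:
Breadth-first toward 2:
  Layer 0: {0}
  Layer 1: {1}
  Layer 2: {4}
2 never appears.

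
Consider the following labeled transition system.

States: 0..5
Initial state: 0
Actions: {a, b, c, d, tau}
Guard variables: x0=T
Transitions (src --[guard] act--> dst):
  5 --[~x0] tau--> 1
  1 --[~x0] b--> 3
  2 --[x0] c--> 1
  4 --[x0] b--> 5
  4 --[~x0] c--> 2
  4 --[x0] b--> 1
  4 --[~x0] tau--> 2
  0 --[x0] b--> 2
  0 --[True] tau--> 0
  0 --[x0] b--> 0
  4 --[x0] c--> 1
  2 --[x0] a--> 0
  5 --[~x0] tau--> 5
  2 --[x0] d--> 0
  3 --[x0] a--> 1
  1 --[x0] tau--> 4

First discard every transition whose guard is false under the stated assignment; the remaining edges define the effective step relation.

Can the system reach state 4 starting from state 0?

Answer: REACHABLE

Working:
After dropping false guards: 11 live edges.
Layer 0: {0}
Layer 1: {2}  total {0,2}
Layer 2: {1}  total {0,1,2}
Layer 3: {4}  total {0,1,2,4}
Layer 4: {5}  total {0,1,2,4,5}
R = {0,1,2,4,5}
witness 4: b·c·tau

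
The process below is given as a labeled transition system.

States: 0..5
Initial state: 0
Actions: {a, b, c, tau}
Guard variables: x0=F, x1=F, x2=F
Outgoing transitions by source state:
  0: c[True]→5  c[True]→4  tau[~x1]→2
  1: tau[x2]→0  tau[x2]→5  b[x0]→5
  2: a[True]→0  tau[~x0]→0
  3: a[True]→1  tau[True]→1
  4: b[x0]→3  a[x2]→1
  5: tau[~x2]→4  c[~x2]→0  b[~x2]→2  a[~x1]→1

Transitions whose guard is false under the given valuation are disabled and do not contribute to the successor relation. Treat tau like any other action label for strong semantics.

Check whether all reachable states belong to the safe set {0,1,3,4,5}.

Answer: INVARIANT VIOLATED at state 2

Analysis:
Safe = {0,1,3,4,5}
Reach set: {0,1,2,4,5}
  0: safe
  1: safe
  2: outside
  4: safe
  5: safe
witness against invariant: tau → 2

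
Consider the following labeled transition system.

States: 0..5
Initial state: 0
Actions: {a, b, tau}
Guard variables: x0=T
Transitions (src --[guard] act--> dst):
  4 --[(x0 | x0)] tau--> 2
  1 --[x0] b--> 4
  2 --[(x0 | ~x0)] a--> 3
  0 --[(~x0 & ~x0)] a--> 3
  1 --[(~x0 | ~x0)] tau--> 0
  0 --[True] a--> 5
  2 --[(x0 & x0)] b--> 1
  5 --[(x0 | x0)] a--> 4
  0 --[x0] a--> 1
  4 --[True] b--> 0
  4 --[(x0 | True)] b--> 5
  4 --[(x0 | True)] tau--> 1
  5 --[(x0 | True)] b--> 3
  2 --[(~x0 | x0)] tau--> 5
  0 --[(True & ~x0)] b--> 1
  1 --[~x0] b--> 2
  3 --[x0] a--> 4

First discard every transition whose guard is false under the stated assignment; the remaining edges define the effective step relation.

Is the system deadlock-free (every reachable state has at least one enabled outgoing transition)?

Answer: DEADLOCK-FREE

Analysis:
Reachable = {0,1,2,3,4,5}
  0: a→1  a→5  [deg 2]
  1: b→4  [deg 1]
  2: a→3  b→1  tau→5  [deg 3]
  3: a→4  [deg 1]
  4: b→0  b→5  tau→1  tau→2  [deg 4]
  5: a→4  b→3  [deg 2]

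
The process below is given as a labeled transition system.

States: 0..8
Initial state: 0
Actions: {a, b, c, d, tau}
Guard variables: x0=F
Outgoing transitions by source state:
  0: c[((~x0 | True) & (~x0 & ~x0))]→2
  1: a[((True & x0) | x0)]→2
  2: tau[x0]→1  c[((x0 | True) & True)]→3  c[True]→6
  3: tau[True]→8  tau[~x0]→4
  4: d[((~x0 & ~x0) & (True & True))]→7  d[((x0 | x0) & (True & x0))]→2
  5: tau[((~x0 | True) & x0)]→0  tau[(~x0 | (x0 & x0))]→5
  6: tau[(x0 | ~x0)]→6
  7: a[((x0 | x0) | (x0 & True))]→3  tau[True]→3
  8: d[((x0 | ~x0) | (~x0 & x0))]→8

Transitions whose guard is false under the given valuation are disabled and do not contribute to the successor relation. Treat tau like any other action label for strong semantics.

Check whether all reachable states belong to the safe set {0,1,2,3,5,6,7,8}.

Answer: INVARIANT VIOLATED at state 4

Analysis:
Safe = {0,1,2,3,5,6,7,8}
Reach set: {0,2,3,4,6,7,8}
  0: ✓
  2: ✓
  3: ✓
  4: outside
  6: ✓
  7: ✓
  8: ✓
reach 4 via c·c·tau — violates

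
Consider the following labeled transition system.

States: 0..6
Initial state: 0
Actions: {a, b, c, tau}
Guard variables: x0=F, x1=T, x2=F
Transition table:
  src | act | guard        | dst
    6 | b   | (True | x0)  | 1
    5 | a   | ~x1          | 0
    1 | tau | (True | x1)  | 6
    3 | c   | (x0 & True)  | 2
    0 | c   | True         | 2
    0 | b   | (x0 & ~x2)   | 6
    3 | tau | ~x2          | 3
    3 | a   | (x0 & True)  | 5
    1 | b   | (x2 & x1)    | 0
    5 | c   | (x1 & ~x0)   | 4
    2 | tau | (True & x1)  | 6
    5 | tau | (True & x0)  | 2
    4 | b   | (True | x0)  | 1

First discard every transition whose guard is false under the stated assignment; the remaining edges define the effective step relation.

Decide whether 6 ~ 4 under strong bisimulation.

Bisimulation quotient by refinement:
  P[0] = {{0,1,2,3,4,5,6}}
  P[1] = {{0,5},{1,2,3},{4,6}}
  P[2] = {{0},{1,2},{3},{4,6},{5}}
Fixed point at round 3; 5 class(es).
6∈{4,6}, 4∈{4,6}

Answer: BISIMILAR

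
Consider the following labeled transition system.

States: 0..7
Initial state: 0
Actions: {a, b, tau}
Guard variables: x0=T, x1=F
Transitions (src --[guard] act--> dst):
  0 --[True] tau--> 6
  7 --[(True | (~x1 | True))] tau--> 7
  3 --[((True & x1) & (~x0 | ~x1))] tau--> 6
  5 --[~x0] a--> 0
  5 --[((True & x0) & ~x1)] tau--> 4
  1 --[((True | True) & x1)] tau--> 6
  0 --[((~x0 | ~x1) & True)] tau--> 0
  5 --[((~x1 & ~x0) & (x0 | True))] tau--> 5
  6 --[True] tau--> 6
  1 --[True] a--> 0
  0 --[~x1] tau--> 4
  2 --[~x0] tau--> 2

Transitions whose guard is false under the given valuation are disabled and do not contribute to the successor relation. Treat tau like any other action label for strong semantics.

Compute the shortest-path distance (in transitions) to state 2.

Answer: UNREACHABLE

Working:
BFS to 2:
  L0 = {0}
  L1 = {4,6}
2 never appears.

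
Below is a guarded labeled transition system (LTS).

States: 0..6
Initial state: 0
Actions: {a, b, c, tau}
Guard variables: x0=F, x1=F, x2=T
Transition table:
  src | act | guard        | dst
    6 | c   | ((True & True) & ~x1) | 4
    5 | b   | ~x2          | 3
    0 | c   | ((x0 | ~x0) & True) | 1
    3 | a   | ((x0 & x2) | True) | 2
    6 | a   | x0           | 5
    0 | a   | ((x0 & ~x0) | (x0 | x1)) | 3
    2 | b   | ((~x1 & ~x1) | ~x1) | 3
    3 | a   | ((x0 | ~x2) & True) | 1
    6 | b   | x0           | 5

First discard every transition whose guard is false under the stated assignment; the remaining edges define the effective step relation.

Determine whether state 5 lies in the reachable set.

Answer: UNREACHABLE

Trace:
4 transition(s) survive guard evaluation.
depth 0: {0}
depth 1: {1}  total {0,1}
Reach set: {0,1}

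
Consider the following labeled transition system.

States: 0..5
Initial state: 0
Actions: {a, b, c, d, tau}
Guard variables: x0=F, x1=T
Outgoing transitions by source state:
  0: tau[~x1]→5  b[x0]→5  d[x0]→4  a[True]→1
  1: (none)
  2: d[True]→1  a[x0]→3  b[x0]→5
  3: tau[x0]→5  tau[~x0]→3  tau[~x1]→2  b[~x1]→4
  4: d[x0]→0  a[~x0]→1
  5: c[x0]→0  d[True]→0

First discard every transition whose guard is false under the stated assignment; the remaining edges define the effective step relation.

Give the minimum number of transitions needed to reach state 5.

Answer: UNREACHABLE

Working:
Breadth-first toward 5:
  L0 = {0}
  L1 = {1}
5 never appears.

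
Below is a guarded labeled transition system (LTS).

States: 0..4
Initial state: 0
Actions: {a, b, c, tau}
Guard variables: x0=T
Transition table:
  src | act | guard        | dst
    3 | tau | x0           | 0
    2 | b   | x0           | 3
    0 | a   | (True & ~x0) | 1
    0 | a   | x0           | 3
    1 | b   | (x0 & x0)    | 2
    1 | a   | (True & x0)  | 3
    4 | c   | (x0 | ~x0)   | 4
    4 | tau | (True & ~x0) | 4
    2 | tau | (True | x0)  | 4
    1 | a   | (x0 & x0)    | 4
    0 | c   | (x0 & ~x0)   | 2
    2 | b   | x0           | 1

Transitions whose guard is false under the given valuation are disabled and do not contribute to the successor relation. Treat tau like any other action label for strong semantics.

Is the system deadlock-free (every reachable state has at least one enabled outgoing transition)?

Answer: DEADLOCK-FREE

Analysis:
Reach set: {0,3}
  0: a→3  [deg 1]
  3: tau→0  [deg 1]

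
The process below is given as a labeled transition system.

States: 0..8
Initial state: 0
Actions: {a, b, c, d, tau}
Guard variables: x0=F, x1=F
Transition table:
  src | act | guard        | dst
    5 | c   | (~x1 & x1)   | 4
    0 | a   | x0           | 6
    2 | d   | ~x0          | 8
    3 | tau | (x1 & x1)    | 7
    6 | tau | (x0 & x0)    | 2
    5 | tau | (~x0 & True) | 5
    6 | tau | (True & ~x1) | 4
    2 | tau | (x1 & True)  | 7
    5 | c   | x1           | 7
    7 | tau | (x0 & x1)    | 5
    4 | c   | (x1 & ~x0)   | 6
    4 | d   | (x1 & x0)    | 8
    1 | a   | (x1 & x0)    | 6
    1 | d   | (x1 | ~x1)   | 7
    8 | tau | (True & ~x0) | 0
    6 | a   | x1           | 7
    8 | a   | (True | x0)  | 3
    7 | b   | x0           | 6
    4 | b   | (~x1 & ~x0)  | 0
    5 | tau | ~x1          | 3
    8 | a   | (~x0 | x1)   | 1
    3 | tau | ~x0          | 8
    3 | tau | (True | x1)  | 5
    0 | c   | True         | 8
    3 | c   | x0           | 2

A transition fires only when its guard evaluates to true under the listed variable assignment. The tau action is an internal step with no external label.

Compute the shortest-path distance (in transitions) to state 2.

Layered search for 2:
  L0 = {0}
  L1 = {8}
  L2 = {1,3}
  L3 = {5,7}
2 never appears.

Answer: UNREACHABLE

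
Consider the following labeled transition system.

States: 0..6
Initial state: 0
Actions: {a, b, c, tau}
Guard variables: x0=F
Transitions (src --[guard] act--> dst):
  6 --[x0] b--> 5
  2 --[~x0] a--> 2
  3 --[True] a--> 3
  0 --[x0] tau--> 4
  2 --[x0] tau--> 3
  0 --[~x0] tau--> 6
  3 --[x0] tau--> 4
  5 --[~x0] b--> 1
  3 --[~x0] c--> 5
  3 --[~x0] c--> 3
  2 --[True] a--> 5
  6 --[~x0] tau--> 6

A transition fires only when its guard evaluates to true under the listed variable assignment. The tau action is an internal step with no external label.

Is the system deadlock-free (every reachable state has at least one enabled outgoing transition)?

Answer: DEADLOCK-FREE

Analysis:
Reach set: {0,6}
  0: tau→6  [deg 1]
  6: tau→6  [deg 1]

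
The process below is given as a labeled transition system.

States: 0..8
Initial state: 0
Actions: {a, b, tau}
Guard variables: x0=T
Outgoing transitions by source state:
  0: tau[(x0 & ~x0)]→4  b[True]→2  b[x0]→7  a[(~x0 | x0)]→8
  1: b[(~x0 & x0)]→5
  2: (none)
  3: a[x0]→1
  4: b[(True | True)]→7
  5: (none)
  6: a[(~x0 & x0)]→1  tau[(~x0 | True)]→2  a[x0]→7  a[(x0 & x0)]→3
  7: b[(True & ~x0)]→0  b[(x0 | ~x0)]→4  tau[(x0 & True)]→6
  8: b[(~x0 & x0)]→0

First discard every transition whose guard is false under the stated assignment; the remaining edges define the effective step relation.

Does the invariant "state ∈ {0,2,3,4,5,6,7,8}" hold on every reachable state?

Answer: INVARIANT VIOLATED at state 1

Analysis:
Allowed set {0,2,3,4,5,6,7,8}
Reachable = {0,1,2,3,4,6,7,8}
  0: ok
  1: VIOLATES
  2: ok
  3: ok
  4: ok
  6: ok
  7: ok
  8: ok
counterexample path to 1: b·tau·a·a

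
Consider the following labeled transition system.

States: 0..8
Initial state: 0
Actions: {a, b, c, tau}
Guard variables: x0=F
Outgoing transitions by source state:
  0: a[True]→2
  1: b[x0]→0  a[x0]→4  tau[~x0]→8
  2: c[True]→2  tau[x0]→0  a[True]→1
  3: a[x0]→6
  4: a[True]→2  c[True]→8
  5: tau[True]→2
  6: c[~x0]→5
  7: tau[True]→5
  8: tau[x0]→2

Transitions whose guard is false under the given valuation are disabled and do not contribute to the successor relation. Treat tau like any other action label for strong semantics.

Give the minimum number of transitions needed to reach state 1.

BFS to 1:
  depth 0: {0}
  depth 1: {2}
  depth 2: {1}
1 enters at depth 2; path a·a

Answer: 2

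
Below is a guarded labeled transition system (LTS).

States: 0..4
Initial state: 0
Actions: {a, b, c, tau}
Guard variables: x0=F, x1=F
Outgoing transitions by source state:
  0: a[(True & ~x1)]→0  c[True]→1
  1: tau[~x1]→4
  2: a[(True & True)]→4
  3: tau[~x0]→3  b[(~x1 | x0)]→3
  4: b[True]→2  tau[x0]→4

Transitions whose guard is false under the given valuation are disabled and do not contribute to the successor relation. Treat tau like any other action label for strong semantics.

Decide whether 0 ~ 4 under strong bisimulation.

Answer: NOT BISIMILAR

Working:
Compute ~ classes (split until stable):
  round 0: {{0,1,2,3,4}}
  round 1: {{0},{1},{2},{3},{4}}
5 equivalence class(es) (converged in 2)
0∈{0}, 4∈{4}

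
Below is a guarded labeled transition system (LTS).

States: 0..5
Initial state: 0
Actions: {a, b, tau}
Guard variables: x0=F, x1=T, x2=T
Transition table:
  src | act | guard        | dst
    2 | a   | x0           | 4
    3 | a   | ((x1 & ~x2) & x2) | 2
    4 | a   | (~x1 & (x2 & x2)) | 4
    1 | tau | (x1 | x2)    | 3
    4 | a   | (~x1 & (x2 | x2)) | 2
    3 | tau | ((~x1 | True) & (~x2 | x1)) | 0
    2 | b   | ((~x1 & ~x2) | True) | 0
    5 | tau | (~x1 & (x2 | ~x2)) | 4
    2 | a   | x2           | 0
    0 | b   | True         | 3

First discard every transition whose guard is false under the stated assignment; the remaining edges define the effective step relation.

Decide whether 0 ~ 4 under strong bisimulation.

Answer: NOT BISIMILAR

Trace:
Refine partition for ~:
  round 0: {{0,1,2,3,4,5}}
  round 1: {{0},{1,3},{2},{4,5}}
  round 2: {{0},{1},{2},{3},{4,5}}
stable after 3 split(s): 5 block(s)
class of 0: {0}; class of 4: {4,5}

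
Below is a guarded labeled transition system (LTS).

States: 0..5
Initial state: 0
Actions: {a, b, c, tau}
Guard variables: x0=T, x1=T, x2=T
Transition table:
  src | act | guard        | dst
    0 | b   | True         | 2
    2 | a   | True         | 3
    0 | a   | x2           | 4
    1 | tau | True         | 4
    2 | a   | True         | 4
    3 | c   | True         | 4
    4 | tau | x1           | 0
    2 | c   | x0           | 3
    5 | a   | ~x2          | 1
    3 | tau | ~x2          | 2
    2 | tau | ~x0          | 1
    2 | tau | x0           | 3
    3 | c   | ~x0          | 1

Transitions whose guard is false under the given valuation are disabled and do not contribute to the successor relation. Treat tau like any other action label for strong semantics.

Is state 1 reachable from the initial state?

Answer: UNREACHABLE

Analysis:
9 transition(s) survive guard evaluation.
L0 = {0}
L1 = {2,4}  now seen {0,2,4}
L2 = {3}  now seen {0,2,3,4}
Reach set: {0,2,3,4}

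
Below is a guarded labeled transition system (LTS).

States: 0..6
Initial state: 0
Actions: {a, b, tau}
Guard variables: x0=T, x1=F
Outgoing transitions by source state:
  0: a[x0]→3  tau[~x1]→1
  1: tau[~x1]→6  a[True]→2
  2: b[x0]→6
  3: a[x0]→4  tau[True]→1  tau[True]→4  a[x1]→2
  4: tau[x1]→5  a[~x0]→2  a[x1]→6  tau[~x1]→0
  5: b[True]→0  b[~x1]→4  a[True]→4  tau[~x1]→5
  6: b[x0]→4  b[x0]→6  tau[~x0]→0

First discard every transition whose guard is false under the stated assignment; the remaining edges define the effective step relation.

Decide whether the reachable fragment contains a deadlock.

Reach set: {0,1,2,3,4,6}
  0: a→3  tau→1  [2 exit(s)]
  1: a→2  tau→6  [2 exit(s)]
  2: b→6  [1 exit(s)]
  3: a→4  tau→1  tau→4  [3 exit(s)]
  4: tau→0  [1 exit(s)]
  6: b→4  b→6  [2 exit(s)]

Answer: DEADLOCK-FREE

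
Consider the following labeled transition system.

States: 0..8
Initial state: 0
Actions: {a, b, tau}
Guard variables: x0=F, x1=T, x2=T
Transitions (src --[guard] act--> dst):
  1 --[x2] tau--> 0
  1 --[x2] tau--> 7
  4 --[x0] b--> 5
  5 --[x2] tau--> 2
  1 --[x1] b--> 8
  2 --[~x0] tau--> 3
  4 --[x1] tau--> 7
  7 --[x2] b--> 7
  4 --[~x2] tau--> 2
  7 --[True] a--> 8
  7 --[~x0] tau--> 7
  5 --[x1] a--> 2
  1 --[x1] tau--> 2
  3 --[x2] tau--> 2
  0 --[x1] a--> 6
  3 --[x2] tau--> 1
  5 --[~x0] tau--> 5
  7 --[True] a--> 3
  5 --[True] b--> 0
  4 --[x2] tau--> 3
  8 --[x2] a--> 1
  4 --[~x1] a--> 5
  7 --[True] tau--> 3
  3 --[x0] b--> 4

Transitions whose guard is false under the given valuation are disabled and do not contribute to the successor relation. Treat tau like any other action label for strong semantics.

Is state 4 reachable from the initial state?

Answer: UNREACHABLE

Analysis:
Guard filter leaves 20 enabled edge(s).
L0 = {0}
L1 = {6}  cumulative {0,6}
Reachable = {0,6}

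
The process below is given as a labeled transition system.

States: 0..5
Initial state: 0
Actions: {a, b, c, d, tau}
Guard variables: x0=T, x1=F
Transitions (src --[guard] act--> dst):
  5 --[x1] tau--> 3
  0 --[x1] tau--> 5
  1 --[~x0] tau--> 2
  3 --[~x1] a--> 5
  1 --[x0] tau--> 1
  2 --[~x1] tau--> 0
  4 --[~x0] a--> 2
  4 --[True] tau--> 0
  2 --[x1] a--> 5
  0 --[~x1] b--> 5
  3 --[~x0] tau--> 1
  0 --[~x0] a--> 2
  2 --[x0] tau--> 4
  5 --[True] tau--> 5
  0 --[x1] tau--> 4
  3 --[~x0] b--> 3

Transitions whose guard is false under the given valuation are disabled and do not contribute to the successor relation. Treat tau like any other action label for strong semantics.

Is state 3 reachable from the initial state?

Answer: UNREACHABLE

Trace:
Guard filter leaves 7 enabled edge(s).
depth 0: {0}
depth 1: {5}  total {0,5}
Reachable = {0,5}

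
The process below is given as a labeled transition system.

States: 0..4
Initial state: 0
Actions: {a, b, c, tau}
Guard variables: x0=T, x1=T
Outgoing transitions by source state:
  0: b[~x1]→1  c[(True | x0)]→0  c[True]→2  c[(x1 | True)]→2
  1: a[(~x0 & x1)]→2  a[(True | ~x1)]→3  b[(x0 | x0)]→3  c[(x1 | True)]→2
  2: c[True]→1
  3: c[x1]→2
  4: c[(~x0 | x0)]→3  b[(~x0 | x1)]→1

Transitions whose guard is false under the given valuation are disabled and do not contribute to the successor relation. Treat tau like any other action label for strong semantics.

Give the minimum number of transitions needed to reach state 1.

Answer: 2

Trace:
BFS to 1:
  Layer 0: {0}
  Layer 1: {2}
  Layer 2: {1}
depth(1)=2, e.g. c·c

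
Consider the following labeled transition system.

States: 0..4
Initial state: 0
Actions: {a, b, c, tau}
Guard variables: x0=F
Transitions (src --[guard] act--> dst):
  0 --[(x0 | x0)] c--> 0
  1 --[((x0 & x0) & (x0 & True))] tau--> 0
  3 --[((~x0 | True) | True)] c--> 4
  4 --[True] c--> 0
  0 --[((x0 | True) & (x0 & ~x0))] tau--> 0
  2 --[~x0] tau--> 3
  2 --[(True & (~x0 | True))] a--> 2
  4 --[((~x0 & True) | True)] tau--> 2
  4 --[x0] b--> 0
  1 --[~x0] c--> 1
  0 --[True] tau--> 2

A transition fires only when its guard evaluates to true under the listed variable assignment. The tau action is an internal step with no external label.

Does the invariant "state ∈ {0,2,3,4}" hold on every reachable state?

Answer: INVARIANT HOLDS

Analysis:
Inv-set: {0,2,3,4}
Reachable = {0,2,3,4}
  0: safe
  2: safe
  3: safe
  4: safe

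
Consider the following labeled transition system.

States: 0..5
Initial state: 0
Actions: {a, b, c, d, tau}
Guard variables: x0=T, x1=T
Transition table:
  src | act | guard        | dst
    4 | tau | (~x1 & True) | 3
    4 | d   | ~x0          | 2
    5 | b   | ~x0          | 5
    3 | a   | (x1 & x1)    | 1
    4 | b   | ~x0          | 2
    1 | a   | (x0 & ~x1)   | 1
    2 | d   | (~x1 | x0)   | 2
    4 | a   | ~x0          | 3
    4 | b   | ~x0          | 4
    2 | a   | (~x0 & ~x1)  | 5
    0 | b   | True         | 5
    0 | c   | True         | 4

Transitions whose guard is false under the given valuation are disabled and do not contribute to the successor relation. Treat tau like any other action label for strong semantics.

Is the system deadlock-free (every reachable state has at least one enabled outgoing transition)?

Reach set: {0,4,5}
  0: b→5  c→4  [deg 2]
  4: ∅  [deadlock]
  5: ∅  [deadlock]
trace reaching 4: c

Answer: DEADLOCK at state 4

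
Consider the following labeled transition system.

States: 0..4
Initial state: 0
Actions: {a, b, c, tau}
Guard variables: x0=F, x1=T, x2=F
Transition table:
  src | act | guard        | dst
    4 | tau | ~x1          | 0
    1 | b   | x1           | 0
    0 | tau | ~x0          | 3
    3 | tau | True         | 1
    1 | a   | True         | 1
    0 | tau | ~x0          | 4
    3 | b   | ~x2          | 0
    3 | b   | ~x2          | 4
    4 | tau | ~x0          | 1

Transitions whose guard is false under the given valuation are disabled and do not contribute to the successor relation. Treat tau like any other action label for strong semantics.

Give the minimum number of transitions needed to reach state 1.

Layered search for 1:
  depth 0: {0}
  depth 1: {3,4}
  depth 2: {1}
1 enters at depth 2; path tau·tau

Answer: 2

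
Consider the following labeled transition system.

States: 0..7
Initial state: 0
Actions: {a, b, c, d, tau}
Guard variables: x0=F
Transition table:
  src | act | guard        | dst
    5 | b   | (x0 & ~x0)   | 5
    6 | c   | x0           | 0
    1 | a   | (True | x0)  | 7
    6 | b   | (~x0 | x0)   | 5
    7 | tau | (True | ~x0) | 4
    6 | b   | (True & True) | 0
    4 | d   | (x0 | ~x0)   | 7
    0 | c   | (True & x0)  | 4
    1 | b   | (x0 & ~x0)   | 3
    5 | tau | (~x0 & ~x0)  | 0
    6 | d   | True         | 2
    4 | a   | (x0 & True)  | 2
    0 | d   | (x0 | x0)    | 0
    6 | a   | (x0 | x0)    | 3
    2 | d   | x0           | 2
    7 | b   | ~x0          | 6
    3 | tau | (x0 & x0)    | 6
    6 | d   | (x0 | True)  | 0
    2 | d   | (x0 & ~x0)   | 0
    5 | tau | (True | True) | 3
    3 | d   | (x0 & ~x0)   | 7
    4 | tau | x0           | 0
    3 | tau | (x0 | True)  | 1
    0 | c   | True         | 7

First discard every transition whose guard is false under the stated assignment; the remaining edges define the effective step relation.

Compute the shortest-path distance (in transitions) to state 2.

Answer: 3

Trace:
Layered search for 2:
  Layer 0: {0}
  Layer 1: {7}
  Layer 2: {4,6}
  Layer 3: {2,5}
first hit 2 at d=3 via c·b·d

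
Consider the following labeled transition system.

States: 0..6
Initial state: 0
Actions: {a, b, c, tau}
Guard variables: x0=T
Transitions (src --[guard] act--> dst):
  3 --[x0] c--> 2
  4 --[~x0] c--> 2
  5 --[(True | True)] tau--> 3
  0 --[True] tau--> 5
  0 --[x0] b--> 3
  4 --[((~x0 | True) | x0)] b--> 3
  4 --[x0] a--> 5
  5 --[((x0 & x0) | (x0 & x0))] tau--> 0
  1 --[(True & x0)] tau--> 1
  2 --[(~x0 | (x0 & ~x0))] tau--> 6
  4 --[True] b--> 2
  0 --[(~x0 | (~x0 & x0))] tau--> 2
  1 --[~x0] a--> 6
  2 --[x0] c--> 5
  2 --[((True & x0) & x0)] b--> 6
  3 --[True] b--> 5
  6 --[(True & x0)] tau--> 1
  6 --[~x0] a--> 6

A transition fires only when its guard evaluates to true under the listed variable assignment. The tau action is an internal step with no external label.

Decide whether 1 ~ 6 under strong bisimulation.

Refine partition for ~:
  P[0] = {{0,1,2,3,4,5,6}}
  P[1] = {{0},{1,5,6},{2,3},{4}}
  P[2] = {{0},{1,6},{2},{3},{4},{5}}
6 equivalence class(es) (converged in 3)
[1]={1,6}  [6]={1,6}

Answer: BISIMILAR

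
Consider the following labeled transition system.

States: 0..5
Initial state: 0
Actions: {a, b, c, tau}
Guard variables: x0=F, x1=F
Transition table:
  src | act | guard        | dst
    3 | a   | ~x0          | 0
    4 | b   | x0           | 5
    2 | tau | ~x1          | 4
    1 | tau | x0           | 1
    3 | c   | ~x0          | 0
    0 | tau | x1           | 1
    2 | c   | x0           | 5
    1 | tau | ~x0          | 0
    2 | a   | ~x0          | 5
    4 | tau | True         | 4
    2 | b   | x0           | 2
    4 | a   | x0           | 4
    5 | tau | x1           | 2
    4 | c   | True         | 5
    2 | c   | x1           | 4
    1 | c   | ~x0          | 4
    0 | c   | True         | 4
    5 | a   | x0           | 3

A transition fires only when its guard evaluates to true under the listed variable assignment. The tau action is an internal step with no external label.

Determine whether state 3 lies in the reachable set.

Answer: UNREACHABLE

Working:
Guard filter leaves 9 enabled edge(s).
L0 = {0}
L1 = {4}  cumulative {0,4}
L2 = {5}  cumulative {0,4,5}
Reach set: {0,4,5}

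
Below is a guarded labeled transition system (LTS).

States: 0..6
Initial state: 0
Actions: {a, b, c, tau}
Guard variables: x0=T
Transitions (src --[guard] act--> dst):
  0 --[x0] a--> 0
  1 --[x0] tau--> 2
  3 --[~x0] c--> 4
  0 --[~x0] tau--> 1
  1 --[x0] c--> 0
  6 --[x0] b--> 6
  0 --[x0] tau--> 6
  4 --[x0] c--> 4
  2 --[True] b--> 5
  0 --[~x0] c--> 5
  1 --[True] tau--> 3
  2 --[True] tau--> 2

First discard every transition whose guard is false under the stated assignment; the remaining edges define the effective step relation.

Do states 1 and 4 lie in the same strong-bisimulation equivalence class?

Bisimulation quotient by refinement:
  π0 = {{0,1,2,3,4,5,6}}
  π1 = {{0},{1},{2},{3,5},{4},{6}}
stable after 2 split(s): 6 block(s)
1∈{1}, 4∈{4}

Answer: NOT BISIMILAR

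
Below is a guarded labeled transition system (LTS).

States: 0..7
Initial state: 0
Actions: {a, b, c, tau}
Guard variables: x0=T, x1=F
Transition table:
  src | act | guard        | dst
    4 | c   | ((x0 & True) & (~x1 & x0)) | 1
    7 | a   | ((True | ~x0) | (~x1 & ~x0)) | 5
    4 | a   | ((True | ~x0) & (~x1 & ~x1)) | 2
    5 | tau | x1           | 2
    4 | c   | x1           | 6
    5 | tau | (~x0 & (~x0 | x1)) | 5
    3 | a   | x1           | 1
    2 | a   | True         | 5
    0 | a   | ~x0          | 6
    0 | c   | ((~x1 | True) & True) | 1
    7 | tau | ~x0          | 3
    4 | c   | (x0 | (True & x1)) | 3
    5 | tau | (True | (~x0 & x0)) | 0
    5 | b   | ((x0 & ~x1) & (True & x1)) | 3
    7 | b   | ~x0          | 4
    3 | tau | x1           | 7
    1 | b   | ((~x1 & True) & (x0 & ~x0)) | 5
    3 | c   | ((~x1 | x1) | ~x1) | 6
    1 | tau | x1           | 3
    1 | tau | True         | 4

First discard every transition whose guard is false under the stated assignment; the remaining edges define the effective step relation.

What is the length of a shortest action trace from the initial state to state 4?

Breadth-first toward 4:
  depth 0: {0}
  depth 1: {1}
  depth 2: {4}
depth(4)=2, e.g. c·tau

Answer: 2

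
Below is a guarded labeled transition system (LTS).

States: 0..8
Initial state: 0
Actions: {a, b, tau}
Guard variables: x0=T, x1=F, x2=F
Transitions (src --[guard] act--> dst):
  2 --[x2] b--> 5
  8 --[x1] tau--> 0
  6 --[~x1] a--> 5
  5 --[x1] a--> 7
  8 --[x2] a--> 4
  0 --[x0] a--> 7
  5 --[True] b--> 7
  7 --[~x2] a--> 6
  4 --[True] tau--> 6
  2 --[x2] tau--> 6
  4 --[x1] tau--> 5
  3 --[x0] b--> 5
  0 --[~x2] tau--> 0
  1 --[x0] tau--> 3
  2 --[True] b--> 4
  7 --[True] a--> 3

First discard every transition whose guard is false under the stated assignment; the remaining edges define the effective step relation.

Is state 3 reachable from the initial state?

Answer: REACHABLE

Trace:
After dropping false guards: 10 live edges.
depth 0: {0}
depth 1: {7}  total {0,7}
depth 2: {3,6}  total {0,3,6,7}
depth 3: {5}  total {0,3,5,6,7}
Reachable = {0,3,5,6,7}
witness 3: a·a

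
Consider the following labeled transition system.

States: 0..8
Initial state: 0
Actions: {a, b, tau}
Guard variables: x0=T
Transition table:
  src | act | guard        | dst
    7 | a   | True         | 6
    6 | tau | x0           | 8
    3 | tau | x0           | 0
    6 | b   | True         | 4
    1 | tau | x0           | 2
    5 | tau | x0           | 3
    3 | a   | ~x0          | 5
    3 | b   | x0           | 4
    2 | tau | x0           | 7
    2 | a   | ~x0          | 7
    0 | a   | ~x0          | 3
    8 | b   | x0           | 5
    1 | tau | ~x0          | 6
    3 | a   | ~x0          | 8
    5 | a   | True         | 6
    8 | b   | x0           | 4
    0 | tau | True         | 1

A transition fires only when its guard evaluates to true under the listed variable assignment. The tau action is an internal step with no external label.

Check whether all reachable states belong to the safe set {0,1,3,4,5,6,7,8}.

Inv-set: {0,1,3,4,5,6,7,8}
Reachable = {0,1,2,3,4,5,6,7,8}
  0: safe
  1: safe
  2: outside
  3: safe
  4: safe
  5: safe
  6: safe
  7: safe
  8: safe
counterexample path to 2: tau·tau

Answer: INVARIANT VIOLATED at state 2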